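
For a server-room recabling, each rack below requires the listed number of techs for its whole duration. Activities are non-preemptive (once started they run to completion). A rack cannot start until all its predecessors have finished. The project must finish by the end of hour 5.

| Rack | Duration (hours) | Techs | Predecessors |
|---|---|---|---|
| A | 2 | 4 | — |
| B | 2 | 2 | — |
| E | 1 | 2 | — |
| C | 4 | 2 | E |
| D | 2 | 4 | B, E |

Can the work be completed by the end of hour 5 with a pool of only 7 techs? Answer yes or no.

no

The minimum achievable peak is 8; 7 < 8, so no feasible schedule stays within the cap.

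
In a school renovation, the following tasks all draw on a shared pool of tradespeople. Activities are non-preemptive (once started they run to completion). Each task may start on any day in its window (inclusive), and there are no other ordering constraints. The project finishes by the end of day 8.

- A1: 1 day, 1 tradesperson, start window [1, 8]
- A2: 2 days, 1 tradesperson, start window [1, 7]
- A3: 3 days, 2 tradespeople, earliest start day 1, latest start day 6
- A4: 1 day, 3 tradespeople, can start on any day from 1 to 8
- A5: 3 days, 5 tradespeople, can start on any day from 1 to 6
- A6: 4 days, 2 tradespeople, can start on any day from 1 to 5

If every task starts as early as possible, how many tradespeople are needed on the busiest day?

14

Early-start schedule: A1@1, A2@1, A3@1, A4@1, A5@1, A6@1.
Load per day: day 1: 14, day 2: 10, day 3: 9, day 4: 2, day 5: 0, day 6: 0, day 7: 0, day 8: 0.
Peak is 14.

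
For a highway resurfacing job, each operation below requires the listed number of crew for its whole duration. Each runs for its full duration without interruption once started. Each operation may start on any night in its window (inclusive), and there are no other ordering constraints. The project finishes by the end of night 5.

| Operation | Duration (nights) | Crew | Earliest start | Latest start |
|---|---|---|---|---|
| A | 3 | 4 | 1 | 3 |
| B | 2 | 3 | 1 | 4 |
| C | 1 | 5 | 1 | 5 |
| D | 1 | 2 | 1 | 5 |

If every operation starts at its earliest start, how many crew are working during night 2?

At early start, night 2 has: A, B.
Demand: 4 + 3 = 7.

7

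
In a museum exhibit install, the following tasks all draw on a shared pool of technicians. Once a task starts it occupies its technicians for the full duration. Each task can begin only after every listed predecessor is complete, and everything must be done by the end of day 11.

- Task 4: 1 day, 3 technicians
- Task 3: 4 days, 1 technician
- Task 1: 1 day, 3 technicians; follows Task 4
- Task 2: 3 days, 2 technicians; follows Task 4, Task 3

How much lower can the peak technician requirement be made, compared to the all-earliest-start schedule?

1

Early-start peak: d1:4  d2:4  d3:1  d4:1  d5:2  d6:2  d7:2  d8:0  d9:0  d10:0  d11:0 ⇒ 4.
Leveled (Task 4@1, Task 3@2, Task 1@6, Task 2@7): d1:3  d2:1  d3:1  d4:1  d5:1  d6:3  d7:2  d8:2  d9:2  d10:0  d11:0 ⇒ 3.
Reduction 4 − 3 = 1.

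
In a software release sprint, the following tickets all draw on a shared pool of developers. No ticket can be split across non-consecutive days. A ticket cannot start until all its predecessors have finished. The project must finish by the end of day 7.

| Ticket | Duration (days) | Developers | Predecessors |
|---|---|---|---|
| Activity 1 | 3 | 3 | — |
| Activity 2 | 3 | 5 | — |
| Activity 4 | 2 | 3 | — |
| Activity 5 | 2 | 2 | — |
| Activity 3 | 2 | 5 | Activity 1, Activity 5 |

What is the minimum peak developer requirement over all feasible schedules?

Early-start (Activity 1@1, Activity 2@1, Activity 4@1, Activity 5@1, Activity 3@4) gives peak 13: d1:13  d2:13  d3:8  d4:5  d5:5  d6:0  d7:0.
Shift Activity 4→4, Activity 5→4, Activity 3→6.
Schedule Activity 1@1, Activity 2@1, Activity 4@4, Activity 5@4, Activity 3@6: d1:8  d2:8  d3:8  d4:5  d5:5  d6:5  d7:5 — peak 8.

8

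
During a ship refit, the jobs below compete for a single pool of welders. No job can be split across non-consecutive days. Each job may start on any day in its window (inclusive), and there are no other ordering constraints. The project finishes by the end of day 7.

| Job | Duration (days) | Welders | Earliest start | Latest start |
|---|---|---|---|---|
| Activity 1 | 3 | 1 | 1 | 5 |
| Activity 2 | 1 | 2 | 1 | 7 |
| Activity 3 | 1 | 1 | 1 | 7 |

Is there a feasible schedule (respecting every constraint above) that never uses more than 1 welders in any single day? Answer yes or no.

The minimum achievable peak is 2; 1 < 2, so no feasible schedule stays within the cap.

no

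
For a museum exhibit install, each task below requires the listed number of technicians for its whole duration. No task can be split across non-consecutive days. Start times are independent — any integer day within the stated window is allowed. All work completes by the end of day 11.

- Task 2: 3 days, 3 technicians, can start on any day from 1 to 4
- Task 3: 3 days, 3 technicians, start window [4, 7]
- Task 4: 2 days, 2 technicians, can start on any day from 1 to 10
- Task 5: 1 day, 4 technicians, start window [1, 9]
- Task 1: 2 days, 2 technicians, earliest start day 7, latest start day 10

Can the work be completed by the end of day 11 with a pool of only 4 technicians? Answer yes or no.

Schedule Task 2@1, Task 3@4, Task 4@7, Task 5@9, Task 1@7: d1:3  d2:3  d3:3  d4:3  d5:3  d6:3  d7:4  d8:4  d9:4  d10:0  d11:0 — peak 4 ≤ 4.

yes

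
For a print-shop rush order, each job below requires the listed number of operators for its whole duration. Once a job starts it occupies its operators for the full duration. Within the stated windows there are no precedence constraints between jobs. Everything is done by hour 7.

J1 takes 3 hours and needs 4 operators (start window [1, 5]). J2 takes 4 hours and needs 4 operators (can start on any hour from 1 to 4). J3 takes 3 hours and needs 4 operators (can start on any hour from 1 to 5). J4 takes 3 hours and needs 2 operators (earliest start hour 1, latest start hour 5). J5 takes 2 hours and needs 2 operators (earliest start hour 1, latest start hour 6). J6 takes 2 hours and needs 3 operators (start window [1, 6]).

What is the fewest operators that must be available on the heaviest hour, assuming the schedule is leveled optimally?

Early-start (J1@1, J2@1, J3@1, J4@1, J5@1, J6@1) gives peak 19: h1:19  h2:19  h3:14  h4:4  h5:0  h6:0  h7:0.
Shift J3→5, J4→4, J5→4, J6→6.
Schedule J1@1, J2@1, J3@5, J4@4, J5@4, J6@6: h1:8  h2:8  h3:8  h4:8  h5:8  h6:9  h7:7 — peak 9.

9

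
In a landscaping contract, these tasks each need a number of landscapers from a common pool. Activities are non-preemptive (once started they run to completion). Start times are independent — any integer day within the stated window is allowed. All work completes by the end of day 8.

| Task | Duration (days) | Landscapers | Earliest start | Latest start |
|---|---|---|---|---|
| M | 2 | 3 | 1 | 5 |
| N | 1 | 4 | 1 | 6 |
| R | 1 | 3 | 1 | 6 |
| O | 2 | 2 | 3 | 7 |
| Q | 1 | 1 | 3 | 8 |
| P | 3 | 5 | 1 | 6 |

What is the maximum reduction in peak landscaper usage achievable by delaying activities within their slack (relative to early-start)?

Early-start peak: d1:15  d2:8  d3:8  d4:2  d5:0  d6:0  d7:0  d8:0 ⇒ 15.
Leveled (M@1, N@3, R@4, O@4, Q@3, P@6): d1:3  d2:3  d3:5  d4:5  d5:2  d6:5  d7:5  d8:5 ⇒ 5.
Reduction 15 − 5 = 10.

10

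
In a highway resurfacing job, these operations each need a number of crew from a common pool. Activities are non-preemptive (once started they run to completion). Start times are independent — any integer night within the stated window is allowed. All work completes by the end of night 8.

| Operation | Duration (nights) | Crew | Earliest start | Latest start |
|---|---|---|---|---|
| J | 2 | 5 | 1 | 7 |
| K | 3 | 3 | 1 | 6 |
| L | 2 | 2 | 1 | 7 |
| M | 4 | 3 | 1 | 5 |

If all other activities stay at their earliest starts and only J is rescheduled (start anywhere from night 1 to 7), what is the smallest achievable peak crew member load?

8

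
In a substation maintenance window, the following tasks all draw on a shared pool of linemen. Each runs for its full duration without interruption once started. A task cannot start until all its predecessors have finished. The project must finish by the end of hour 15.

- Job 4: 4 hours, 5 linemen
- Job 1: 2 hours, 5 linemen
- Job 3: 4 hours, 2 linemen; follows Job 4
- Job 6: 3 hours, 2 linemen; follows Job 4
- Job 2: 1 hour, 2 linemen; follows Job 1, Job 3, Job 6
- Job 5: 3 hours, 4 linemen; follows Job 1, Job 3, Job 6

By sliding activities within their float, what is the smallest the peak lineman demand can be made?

5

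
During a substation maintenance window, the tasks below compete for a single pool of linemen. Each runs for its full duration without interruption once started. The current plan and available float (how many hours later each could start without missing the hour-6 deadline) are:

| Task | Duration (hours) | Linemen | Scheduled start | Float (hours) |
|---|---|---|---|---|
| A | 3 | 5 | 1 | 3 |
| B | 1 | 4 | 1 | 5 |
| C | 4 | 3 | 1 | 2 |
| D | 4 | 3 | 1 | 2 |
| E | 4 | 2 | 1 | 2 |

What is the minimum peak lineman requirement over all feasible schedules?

Early-start (A@1, B@1, C@1, D@1, E@1) gives peak 17: h1:17  h2:13  h3:13  h4:8  h5:0  h6:0.
Shift D→2, E→2.
Schedule A@1, B@1, C@1, D@2, E@2: h1:12  h2:13  h3:13  h4:8  h5:5  h6:0 — peak 13.

13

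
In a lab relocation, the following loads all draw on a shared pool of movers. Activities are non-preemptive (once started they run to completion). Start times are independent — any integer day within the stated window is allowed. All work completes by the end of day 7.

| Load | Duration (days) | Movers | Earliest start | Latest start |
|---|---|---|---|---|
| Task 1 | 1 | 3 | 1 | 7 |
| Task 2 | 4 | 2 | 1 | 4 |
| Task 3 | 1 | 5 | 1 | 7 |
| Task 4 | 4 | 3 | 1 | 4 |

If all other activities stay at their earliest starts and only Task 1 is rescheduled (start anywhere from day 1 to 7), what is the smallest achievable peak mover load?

Task 1@1: d1:13  d2:5  d3:5  d4:5  d5:0  d6:0  d7:0 → peak 13
Task 1@2: d1:10  d2:8  d3:5  d4:5  d5:0  d6:0  d7:0 → peak 10
Task 1@3: d1:10  d2:5  d3:8  d4:5  d5:0  d6:0  d7:0 → peak 10
Task 1@4: d1:10  d2:5  d3:5  d4:8  d5:0  d6:0  d7:0 → peak 10
Task 1@5: d1:10  d2:5  d3:5  d4:5  d5:3  d6:0  d7:0 → peak 10
Task 1@6: d1:10  d2:5  d3:5  d4:5  d5:0  d6:3  d7:0 → peak 10
Task 1@7: d1:10  d2:5  d3:5  d4:5  d5:0  d6:0  d7:3 → peak 10
Best is Task 1@2, peak 10.

10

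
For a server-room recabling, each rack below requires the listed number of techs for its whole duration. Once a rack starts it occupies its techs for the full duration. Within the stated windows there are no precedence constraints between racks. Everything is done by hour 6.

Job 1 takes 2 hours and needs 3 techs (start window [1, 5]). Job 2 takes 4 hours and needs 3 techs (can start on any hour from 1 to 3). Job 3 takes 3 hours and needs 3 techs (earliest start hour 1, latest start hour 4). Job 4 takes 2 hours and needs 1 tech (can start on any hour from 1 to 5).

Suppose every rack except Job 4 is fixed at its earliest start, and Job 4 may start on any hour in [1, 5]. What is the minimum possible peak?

9

Job 4@1: h1:10  h2:10  h3:6  h4:3  h5:0  h6:0 → peak 10
Job 4@2: h1:9  h2:10  h3:7  h4:3  h5:0  h6:0 → peak 10
Job 4@3: h1:9  h2:9  h3:7  h4:4  h5:0  h6:0 → peak 9
Job 4@4: h1:9  h2:9  h3:6  h4:4  h5:1  h6:0 → peak 9
Job 4@5: h1:9  h2:9  h3:6  h4:3  h5:1  h6:1 → peak 9
Best is Job 4@3, peak 9.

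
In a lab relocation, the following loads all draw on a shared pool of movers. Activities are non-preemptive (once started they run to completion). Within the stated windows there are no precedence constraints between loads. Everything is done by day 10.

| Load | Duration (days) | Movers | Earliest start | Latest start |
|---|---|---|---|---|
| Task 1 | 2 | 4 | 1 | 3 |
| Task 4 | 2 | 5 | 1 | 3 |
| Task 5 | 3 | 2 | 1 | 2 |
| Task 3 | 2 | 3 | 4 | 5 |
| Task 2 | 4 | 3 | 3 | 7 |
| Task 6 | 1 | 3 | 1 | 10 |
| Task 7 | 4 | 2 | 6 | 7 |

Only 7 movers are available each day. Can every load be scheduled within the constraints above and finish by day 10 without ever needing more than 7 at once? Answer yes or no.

Schedule Task 1@1, Task 4@3, Task 5@1, Task 3@5, Task 2@5, Task 6@9, Task 7@7: d1:6  d2:6  d3:7  d4:5  d5:6  d6:6  d7:5  d8:5  d9:5  d10:2 — peak 7 ≤ 7.

yes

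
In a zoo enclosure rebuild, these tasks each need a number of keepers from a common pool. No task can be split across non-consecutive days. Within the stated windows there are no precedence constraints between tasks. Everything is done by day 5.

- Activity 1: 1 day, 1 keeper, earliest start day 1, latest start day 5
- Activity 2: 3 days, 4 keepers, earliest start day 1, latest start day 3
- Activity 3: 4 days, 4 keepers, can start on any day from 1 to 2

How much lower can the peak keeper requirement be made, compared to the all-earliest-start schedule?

1

Early-start peak: d1:9  d2:8  d3:8  d4:4  d5:0 ⇒ 9.
Leveled (Activity 1@1, Activity 2@1, Activity 3@2): d1:5  d2:8  d3:8  d4:4  d5:4 ⇒ 8.
Reduction 9 − 8 = 1.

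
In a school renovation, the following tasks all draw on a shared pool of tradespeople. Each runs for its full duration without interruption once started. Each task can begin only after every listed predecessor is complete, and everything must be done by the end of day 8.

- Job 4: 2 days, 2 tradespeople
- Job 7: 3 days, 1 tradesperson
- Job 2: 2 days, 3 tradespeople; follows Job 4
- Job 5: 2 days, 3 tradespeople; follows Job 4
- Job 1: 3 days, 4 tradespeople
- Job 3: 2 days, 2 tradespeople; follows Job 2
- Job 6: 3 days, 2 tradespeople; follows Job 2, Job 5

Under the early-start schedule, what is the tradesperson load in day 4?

At early start, day 4 has: Job 2, Job 5.
Demand: 3 + 3 = 6.

6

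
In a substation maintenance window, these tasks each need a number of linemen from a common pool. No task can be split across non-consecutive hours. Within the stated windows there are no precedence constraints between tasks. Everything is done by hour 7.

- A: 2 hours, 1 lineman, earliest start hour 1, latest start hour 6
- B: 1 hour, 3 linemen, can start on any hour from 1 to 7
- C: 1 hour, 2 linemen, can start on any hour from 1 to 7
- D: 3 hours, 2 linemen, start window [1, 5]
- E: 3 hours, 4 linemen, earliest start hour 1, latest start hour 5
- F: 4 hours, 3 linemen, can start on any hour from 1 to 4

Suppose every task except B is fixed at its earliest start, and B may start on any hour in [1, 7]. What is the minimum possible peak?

12

B@1: h1:15  h2:10  h3:9  h4:3  h5:0  h6:0  h7:0 → peak 15
B@2: h1:12  h2:13  h3:9  h4:3  h5:0  h6:0  h7:0 → peak 13
B@3: h1:12  h2:10  h3:12  h4:3  h5:0  h6:0  h7:0 → peak 12
B@4: h1:12  h2:10  h3:9  h4:6  h5:0  h6:0  h7:0 → peak 12
B@5: h1:12  h2:10  h3:9  h4:3  h5:3  h6:0  h7:0 → peak 12
B@6: h1:12  h2:10  h3:9  h4:3  h5:0  h6:3  h7:0 → peak 12
B@7: h1:12  h2:10  h3:9  h4:3  h5:0  h6:0  h7:3 → peak 12
Best is B@3, peak 12.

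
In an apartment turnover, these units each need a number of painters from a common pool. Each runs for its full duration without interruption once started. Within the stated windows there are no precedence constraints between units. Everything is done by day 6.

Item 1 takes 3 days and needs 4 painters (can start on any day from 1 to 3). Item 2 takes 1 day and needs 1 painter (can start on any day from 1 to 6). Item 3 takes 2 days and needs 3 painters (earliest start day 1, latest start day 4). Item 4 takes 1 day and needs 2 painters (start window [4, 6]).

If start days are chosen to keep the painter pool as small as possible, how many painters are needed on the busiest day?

Early-start (Item 1@1, Item 2@1, Item 3@1, Item 4@4) gives peak 8: d1:8  d2:7  d3:4  d4:2  d5:0  d6:0.
Shift Item 2→4, Item 3→4, Item 4→6.
Schedule Item 1@1, Item 2@4, Item 3@4, Item 4@6: d1:4  d2:4  d3:4  d4:4  d5:3  d6:2 — peak 4.
Total painter-days = 21 over 6 days ⇒ peak ≥ ⌈21/6⌉ = 4, so 4 is optimal.

4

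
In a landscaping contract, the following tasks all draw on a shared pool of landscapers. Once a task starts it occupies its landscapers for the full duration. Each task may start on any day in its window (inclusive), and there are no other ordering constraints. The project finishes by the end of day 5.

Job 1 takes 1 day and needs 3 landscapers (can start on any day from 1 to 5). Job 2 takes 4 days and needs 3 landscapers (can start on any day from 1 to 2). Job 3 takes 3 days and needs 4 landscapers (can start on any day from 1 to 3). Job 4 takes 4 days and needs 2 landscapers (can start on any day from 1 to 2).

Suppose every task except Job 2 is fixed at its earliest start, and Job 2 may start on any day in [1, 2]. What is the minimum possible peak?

Job 2@1: d1:12  d2:9  d3:9  d4:5  d5:0 → peak 12
Job 2@2: d1:9  d2:9  d3:9  d4:5  d5:3 → peak 9
Best is Job 2@2, peak 9.

9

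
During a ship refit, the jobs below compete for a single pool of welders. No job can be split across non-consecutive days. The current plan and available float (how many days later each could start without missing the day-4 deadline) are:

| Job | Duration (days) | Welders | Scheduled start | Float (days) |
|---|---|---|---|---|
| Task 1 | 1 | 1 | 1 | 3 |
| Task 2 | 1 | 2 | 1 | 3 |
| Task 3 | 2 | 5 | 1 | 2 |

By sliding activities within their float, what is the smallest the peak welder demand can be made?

5

Early-start (Task 1@1, Task 2@1, Task 3@1) gives peak 8: d1:8  d2:5  d3:0  d4:0.
Shift Task 3→2.
Schedule Task 1@1, Task 2@1, Task 3@2: d1:3  d2:5  d3:5  d4:0 — peak 5.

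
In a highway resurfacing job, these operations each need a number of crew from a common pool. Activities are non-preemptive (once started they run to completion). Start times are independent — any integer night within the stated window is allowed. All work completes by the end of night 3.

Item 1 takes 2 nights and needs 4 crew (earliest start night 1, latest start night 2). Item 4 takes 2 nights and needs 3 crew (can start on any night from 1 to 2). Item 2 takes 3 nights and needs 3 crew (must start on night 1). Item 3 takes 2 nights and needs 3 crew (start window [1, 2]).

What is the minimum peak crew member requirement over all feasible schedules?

13

Schedule Item 1@1, Item 4@1, Item 2@1, Item 3@1: n1:13  n2:13  n3:3 — peak 13.
No arrangement of the 8 feasible schedules does better.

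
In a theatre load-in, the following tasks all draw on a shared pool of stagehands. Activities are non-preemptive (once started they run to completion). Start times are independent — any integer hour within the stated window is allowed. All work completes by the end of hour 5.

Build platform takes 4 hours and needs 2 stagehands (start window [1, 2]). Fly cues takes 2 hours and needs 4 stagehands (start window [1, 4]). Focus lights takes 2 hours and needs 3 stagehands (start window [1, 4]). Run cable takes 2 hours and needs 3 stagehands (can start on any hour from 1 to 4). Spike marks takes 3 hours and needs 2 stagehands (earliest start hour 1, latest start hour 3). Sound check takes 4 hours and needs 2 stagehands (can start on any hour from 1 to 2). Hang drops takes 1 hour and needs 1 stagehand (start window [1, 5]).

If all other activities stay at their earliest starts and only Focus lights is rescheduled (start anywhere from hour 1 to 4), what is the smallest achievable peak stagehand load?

14

Focus lights@1: h1:17  h2:16  h3:6  h4:4  h5:0 → peak 17
Focus lights@2: h1:14  h2:16  h3:9  h4:4  h5:0 → peak 16
Focus lights@3: h1:14  h2:13  h3:9  h4:7  h5:0 → peak 14
Focus lights@4: h1:14  h2:13  h3:6  h4:7  h5:3 → peak 14
Best is Focus lights@3, peak 14.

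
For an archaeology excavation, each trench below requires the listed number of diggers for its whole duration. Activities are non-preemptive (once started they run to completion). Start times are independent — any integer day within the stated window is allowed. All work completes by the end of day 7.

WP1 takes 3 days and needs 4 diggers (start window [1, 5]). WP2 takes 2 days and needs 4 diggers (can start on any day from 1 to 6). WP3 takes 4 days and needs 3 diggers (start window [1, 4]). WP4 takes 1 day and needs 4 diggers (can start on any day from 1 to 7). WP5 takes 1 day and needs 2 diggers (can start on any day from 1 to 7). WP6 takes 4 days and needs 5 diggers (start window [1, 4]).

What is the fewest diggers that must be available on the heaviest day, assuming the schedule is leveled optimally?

Early-start (WP1@1, WP2@1, WP3@1, WP4@1, WP5@1, WP6@1) gives peak 22: d1:22  d2:16  d3:12  d4:8  d5:0  d6:0  d7:0.
Shift WP3→3, WP4→7, WP5→3, WP6→4.
Schedule WP1@1, WP2@1, WP3@3, WP4@7, WP5@3, WP6@4: d1:8  d2:8  d3:9  d4:8  d5:8  d6:8  d7:9 — peak 9.
Total digger-days = 58 over 7 days ⇒ peak ≥ ⌈58/7⌉ = 9, so 9 is optimal.

9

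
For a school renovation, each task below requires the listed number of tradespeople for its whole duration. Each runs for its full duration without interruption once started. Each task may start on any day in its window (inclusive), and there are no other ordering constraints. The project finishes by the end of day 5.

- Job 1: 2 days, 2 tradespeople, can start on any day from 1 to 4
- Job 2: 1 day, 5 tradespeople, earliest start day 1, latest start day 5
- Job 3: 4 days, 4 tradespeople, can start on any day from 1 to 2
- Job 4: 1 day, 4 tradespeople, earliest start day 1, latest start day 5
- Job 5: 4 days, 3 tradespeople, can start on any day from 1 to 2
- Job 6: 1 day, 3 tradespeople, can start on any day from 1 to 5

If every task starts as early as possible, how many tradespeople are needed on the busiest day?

21

Early-start schedule: Job 1@1, Job 2@1, Job 3@1, Job 4@1, Job 5@1, Job 6@1.
Load per day: day 1: 21, day 2: 9, day 3: 7, day 4: 7, day 5: 0.
Peak is 21.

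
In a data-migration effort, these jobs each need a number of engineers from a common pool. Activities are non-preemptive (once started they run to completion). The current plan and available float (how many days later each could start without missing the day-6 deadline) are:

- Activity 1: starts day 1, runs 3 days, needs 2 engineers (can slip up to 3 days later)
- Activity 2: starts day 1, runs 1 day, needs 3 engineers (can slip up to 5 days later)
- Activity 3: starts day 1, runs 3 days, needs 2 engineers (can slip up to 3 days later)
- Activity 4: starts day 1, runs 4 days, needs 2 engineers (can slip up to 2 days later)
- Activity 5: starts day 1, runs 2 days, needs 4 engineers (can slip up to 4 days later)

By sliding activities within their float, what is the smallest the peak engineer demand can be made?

6

Early-start (Activity 1@1, Activity 2@1, Activity 3@1, Activity 4@1, Activity 5@1) gives peak 13: d1:13  d2:10  d3:6  d4:2  d5:0  d6:0.
Shift Activity 3→2, Activity 4→2, Activity 5→5.
Schedule Activity 1@1, Activity 2@1, Activity 3@2, Activity 4@2, Activity 5@5: d1:5  d2:6  d3:6  d4:4  d5:6  d6:4 — peak 6.
Total engineer-days = 31 over 6 days ⇒ peak ≥ ⌈31/6⌉ = 6, so 6 is optimal.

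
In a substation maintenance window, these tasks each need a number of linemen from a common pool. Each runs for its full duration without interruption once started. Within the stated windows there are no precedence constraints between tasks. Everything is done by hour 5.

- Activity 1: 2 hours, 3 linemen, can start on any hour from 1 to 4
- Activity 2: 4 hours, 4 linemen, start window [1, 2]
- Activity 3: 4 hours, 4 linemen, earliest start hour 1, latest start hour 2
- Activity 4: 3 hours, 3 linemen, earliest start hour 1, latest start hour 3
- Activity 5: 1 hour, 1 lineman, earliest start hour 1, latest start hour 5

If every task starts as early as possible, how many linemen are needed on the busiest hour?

15

Early-start schedule: Activity 1@1, Activity 2@1, Activity 3@1, Activity 4@1, Activity 5@1.
Load per hour: hour 1: 15, hour 2: 14, hour 3: 11, hour 4: 8, hour 5: 0.
Peak is 15.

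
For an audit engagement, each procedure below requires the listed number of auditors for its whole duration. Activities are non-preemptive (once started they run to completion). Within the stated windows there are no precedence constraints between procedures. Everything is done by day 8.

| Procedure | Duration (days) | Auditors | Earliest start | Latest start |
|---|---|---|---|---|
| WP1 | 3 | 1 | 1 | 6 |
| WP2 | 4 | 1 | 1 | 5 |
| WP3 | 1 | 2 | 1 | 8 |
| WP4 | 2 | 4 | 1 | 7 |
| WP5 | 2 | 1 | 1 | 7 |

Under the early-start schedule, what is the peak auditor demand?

Early-start schedule: WP1@1, WP2@1, WP3@1, WP4@1, WP5@1.
Load per day: day 1: 9, day 2: 7, day 3: 2, day 4: 1, day 5: 0, day 6: 0, day 7: 0, day 8: 0.
Peak is 9.

9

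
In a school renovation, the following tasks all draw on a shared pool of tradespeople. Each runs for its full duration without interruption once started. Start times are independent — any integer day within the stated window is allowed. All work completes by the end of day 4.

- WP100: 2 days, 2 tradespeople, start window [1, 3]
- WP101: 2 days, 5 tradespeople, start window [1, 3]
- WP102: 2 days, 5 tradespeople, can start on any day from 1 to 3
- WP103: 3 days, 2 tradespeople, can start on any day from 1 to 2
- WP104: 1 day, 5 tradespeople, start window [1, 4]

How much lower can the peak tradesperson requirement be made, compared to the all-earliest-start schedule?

9

Early-start peak: d1:19  d2:14  d3:2  d4:0 ⇒ 19.
Leveled (WP100@1, WP101@1, WP102@3, WP103@1, WP104@4): d1:9  d2:9  d3:7  d4:10 ⇒ 10.
Reduction 19 − 10 = 9.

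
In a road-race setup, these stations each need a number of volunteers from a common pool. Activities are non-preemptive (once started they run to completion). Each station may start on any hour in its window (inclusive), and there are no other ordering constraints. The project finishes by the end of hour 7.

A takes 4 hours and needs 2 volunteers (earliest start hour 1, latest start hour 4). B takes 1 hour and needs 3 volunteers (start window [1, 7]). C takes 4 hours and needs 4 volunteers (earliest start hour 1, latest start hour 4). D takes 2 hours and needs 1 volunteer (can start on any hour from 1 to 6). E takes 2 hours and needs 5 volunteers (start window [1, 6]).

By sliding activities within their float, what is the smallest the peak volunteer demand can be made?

Early-start (A@1, B@1, C@1, D@1, E@1) gives peak 15: h1:15  h2:12  h3:6  h4:6  h5:0  h6:0  h7:0.
Shift C→2, D→5, E→6.
Schedule A@1, B@1, C@2, D@5, E@6: h1:5  h2:6  h3:6  h4:6  h5:5  h6:6  h7:5 — peak 6.
Total volunteer-hours = 39 over 7 hours ⇒ peak ≥ ⌈39/7⌉ = 6, so 6 is optimal.

6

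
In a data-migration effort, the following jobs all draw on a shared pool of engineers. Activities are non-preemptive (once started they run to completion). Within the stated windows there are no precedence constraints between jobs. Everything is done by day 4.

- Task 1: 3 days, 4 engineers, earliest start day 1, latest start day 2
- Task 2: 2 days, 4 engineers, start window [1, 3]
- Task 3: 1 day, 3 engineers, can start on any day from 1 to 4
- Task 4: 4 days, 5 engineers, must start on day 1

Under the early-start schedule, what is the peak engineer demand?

16

Early-start schedule: Task 1@1, Task 2@1, Task 3@1, Task 4@1.
Load per day: day 1: 16, day 2: 13, day 3: 9, day 4: 5.
Peak is 16.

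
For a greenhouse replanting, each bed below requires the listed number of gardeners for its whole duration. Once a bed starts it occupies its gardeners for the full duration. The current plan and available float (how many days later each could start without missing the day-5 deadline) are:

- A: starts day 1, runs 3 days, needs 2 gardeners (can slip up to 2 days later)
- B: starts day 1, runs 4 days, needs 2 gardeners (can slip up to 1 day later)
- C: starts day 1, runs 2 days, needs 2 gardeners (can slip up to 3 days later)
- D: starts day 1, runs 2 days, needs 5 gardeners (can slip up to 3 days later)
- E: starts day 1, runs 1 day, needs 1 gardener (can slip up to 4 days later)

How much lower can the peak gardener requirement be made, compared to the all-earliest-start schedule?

5

Early-start peak: d1:12  d2:11  d3:4  d4:2  d5:0 ⇒ 12.
Leveled (A@1, B@1, C@1, D@4, E@1): d1:7  d2:6  d3:4  d4:7  d5:5 ⇒ 7.
Reduction 12 − 7 = 5.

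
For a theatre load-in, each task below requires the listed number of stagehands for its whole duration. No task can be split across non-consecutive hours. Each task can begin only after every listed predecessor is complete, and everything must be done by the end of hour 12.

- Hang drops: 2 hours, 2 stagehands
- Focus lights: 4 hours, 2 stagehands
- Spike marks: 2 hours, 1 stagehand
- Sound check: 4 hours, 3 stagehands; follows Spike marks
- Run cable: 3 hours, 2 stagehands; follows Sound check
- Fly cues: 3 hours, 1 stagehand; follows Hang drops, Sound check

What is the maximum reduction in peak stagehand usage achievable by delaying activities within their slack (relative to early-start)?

Early-start peak: h1:5  h2:5  h3:5  h4:5  h5:3  h6:3  h7:3  h8:3  h9:3  h10:0  h11:0  h12:0 ⇒ 5.
Leveled (Hang drops@1, Focus lights@1, Spike marks@3, Sound check@5, Run cable@9, Fly cues@9): h1:4  h2:4  h3:3  h4:3  h5:3  h6:3  h7:3  h8:3  h9:3  h10:3  h11:3  h12:0 ⇒ 4.
Reduction 5 − 4 = 1.

1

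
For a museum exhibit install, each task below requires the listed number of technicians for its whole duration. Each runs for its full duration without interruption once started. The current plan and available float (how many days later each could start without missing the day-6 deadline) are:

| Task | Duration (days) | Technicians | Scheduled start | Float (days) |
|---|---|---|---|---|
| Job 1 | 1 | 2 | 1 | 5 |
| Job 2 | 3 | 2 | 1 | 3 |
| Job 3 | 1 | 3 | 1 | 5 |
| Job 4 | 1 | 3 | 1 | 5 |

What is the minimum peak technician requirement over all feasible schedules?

3

Early-start (Job 1@1, Job 2@1, Job 3@1, Job 4@1) gives peak 10: d1:10  d2:2  d3:2  d4:0  d5:0  d6:0.
Shift Job 2→2, Job 3→5, Job 4→6.
Schedule Job 1@1, Job 2@2, Job 3@5, Job 4@6: d1:2  d2:2  d3:2  d4:2  d5:3  d6:3 — peak 3.
Total technician-days = 14 over 6 days ⇒ peak ≥ ⌈14/6⌉ = 3, so 3 is optimal.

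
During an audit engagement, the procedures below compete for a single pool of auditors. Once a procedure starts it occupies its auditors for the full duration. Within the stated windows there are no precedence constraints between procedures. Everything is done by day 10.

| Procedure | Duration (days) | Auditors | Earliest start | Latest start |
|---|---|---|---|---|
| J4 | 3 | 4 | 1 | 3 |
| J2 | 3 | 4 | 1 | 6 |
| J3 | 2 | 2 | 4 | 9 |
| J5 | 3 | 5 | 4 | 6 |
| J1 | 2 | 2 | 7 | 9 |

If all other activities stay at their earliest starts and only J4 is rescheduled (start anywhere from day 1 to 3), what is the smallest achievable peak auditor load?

J4@1: d1:8  d2:8  d3:8  d4:7  d5:7  d6:5  d7:2  d8:2  d9:0  d10:0 → peak 8
J4@2: d1:4  d2:8  d3:8  d4:11  d5:7  d6:5  d7:2  d8:2  d9:0  d10:0 → peak 11
J4@3: d1:4  d2:4  d3:8  d4:11  d5:11  d6:5  d7:2  d8:2  d9:0  d10:0 → peak 11
Best is J4@1, peak 8.

8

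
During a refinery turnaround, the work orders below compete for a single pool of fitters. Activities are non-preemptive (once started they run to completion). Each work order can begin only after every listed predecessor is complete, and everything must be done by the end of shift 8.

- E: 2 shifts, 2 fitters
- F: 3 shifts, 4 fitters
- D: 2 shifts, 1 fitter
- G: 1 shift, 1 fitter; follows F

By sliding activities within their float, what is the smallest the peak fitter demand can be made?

Early-start (E@1, F@1, D@1, G@4) gives peak 7: s1:7  s2:7  s3:4  s4:1  s5:0  s6:0  s7:0  s8:0.
Shift F→3, G→6.
Schedule E@1, F@3, D@1, G@6: s1:3  s2:3  s3:4  s4:4  s5:4  s6:1  s7:0  s8:0 — peak 4.

4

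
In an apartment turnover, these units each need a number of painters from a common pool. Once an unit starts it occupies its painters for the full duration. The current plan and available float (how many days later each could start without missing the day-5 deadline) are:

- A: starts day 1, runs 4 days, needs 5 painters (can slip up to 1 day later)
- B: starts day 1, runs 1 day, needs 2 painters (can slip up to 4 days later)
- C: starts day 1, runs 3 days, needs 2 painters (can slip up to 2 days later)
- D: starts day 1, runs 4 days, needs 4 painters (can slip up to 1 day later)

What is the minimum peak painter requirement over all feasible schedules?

11

Early-start (A@1, B@1, C@1, D@1) gives peak 13: d1:13  d2:11  d3:11  d4:9  d5:0.
Shift D→2.
Schedule A@1, B@1, C@1, D@2: d1:9  d2:11  d3:11  d4:9  d5:4 — peak 11.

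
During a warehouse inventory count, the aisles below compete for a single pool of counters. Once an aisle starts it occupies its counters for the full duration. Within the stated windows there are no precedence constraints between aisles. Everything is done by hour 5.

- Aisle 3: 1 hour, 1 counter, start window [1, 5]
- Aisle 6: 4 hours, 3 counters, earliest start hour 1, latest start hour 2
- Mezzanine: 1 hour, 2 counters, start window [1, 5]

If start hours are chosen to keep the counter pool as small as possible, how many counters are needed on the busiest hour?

3

Early-start (Aisle 3@1, Aisle 6@1, Mezzanine@1) gives peak 6: h1:6  h2:3  h3:3  h4:3  h5:0.
Shift Aisle 6→2.
Schedule Aisle 3@1, Aisle 6@2, Mezzanine@1: h1:3  h2:3  h3:3  h4:3  h5:3 — peak 3.
Total counter-hours = 15 over 5 hours ⇒ peak ≥ ⌈15/5⌉ = 3, so 3 is optimal.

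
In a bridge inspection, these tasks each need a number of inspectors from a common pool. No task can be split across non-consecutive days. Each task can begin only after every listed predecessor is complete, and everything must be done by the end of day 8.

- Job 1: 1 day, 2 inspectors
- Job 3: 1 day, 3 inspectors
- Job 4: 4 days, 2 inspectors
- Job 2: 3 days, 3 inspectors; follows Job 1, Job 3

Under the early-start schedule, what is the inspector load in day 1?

7

At early start, day 1 has: Job 1, Job 3, Job 4.
Demand: 2 + 3 + 2 = 7.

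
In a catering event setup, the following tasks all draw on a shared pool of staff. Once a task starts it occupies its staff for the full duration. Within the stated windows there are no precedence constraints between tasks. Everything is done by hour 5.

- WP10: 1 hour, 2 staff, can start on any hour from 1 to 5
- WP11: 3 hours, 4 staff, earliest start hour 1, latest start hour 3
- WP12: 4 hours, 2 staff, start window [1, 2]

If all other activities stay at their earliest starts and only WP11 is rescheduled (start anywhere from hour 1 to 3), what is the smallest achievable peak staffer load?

WP11@1: h1:8  h2:6  h3:6  h4:2  h5:0 → peak 8
WP11@2: h1:4  h2:6  h3:6  h4:6  h5:0 → peak 6
WP11@3: h1:4  h2:2  h3:6  h4:6  h5:4 → peak 6
Best is WP11@2, peak 6.

6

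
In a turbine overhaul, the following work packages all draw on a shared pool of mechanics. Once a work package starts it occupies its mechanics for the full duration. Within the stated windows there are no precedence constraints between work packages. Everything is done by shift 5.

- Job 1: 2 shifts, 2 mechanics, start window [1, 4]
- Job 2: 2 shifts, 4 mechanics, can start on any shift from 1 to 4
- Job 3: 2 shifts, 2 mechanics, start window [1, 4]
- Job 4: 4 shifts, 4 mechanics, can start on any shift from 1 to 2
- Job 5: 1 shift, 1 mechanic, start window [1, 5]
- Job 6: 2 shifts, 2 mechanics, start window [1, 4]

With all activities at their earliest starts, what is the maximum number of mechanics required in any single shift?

15

Early-start schedule: Job 1@1, Job 2@1, Job 3@1, Job 4@1, Job 5@1, Job 6@1.
Load per shift: shift 1: 15, shift 2: 14, shift 3: 4, shift 4: 4, shift 5: 0.
Peak is 15.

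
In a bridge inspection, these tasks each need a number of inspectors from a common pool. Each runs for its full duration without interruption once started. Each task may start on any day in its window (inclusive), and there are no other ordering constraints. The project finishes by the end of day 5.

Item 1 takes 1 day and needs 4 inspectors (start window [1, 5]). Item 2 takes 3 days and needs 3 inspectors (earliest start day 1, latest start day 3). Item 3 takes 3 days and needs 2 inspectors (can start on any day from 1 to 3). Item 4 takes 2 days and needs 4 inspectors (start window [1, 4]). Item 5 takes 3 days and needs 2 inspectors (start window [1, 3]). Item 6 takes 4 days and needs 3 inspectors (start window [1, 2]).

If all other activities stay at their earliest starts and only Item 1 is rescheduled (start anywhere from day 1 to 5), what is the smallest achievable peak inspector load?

14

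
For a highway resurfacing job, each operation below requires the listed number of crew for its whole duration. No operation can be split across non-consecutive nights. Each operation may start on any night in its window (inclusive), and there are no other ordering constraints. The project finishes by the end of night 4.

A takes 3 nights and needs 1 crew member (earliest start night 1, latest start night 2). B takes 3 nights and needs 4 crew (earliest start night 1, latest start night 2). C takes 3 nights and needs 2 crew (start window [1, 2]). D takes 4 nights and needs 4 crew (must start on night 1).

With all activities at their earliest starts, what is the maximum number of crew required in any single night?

11

Early-start schedule: A@1, B@1, C@1, D@1.
Load per night: night 1: 11, night 2: 11, night 3: 11, night 4: 4.
Peak is 11.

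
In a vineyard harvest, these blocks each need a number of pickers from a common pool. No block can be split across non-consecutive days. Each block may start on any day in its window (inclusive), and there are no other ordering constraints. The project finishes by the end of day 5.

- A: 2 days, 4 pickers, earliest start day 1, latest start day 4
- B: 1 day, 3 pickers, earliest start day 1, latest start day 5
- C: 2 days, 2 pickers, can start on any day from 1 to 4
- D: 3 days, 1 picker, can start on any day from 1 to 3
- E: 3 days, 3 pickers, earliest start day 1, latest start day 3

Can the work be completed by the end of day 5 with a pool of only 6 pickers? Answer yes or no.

Schedule A@1, B@5, C@3, D@1, E@3: d1:5  d2:5  d3:6  d4:5  d5:6 — peak 6 ≤ 6.

yes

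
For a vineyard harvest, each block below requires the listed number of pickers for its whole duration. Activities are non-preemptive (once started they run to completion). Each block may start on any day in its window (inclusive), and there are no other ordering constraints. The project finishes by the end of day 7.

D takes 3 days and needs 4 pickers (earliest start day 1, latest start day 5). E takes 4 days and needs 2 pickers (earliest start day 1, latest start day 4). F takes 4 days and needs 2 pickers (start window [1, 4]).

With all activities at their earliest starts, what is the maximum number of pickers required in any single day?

8

Early-start schedule: D@1, E@1, F@1.
Load per day: day 1: 8, day 2: 8, day 3: 8, day 4: 4, day 5: 0, day 6: 0, day 7: 0.
Peak is 8.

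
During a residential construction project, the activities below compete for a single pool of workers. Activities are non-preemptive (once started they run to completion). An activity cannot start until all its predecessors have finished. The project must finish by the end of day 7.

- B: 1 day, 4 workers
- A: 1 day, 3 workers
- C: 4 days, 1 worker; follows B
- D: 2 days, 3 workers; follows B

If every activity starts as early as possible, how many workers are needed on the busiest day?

7

Early-start schedule: B@1, A@1, C@2, D@2.
Load per day: day 1: 7, day 2: 4, day 3: 4, day 4: 1, day 5: 1, day 6: 0, day 7: 0.
Peak is 7.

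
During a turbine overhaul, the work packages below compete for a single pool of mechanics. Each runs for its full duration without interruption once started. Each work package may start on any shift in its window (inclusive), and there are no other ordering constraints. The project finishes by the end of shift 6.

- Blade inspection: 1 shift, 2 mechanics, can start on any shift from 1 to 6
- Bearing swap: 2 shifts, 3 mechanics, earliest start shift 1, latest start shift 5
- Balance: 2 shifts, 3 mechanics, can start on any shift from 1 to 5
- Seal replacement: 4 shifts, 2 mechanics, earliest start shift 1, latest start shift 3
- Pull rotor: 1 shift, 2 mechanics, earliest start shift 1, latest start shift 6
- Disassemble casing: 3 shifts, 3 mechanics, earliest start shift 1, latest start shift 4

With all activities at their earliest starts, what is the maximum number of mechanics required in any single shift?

Early-start schedule: Blade inspection@1, Bearing swap@1, Balance@1, Seal replacement@1, Pull rotor@1, Disassemble casing@1.
Load per shift: shift 1: 15, shift 2: 11, shift 3: 5, shift 4: 2, shift 5: 0, shift 6: 0.
Peak is 15.

15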